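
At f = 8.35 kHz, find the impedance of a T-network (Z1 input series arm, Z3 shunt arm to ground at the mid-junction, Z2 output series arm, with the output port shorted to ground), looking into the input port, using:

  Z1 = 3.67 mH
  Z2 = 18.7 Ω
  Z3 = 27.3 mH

Step 1 — Angular frequency: ω = 2π·f = 2π·8350 = 5.246e+04 rad/s.
Step 2 — Component impedances:
  Z1: Z = jωL = j·5.246e+04·0.00367 = 0 + j192.5 Ω
  Z2: Z = R = 18.7 Ω
  Z3: Z = jωL = j·5.246e+04·0.0273 = 0 + j1432 Ω
Step 3 — With the output port shorted to ground, the output series arm Z2 runs from the junction to ground; the shunt arm Z3 also runs from the junction to ground. They appear in parallel: Z3 || Z2 = 18.7 + j0.2441 Ω.
Step 4 — Series with input arm Z1: Z_in = Z1 + (Z3 || Z2) = 18.7 + j192.8 Ω = 193.7∠84.5° Ω.

Z = 18.7 + j192.8 Ω = 193.7∠84.5° Ω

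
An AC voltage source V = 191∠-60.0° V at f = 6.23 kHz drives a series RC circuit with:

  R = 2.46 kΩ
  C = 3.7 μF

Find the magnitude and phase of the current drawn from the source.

Step 1 — Angular frequency: ω = 2π·f = 2π·6230 = 3.914e+04 rad/s.
Step 2 — Component impedances:
  R: Z = R = 2460 Ω
  C: Z = 1/(jωC) = -j/(ω·C) = 0 - j6.904 Ω
Step 3 — Series combination: Z_total = R + C = 2460 - j6.904 Ω = 2460∠-0.2° Ω.
Step 4 — Source phasor: V = 191∠-60.0° V = 95.5 - j165.4 V.
Step 5 — Ohm's law: I = V / Z_total = (95.5 - j165.4) / (2460 - j6.904) = 0.03901 - j0.06713 A.
Step 6 — Convert to polar: |I| = 0.07764 A, ∠I = -59.8°.

I = 0.07764∠-59.8° A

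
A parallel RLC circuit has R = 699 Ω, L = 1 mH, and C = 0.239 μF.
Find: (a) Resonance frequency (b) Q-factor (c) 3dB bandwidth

Step 1 — Resonance: ω₀ = 1/√(LC) = 1/√(0.001·2.39e-07) = 6.468e+04 rad/s.
Step 2 — f₀ = ω₀/(2π) = 1.029e+04 Hz.
Step 3 — Parallel Q: Q = R/(ω₀L) = 699/(6.468e+04·0.001) = 10.81.
Step 4 — Bandwidth: Δω = ω₀/Q = 5986 rad/s; BW = Δω/(2π) = 952.7 Hz.

(a) f₀ = 1.029e+04 Hz  (b) Q = 10.81  (c) BW = 952.7 Hz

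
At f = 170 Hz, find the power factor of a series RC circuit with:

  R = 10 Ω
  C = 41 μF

Step 1 — Angular frequency: ω = 2π·f = 2π·170 = 1068 rad/s.
Step 2 — Component impedances:
  R: Z = R = 10 Ω
  C: Z = 1/(jωC) = -j/(ω·C) = 0 - j22.83 Ω
Step 3 — Series combination: Z_total = R + C = 10 - j22.83 Ω = 24.93∠-66.3° Ω.
Step 4 — Power factor: PF = cos(φ) = Re(Z)/|Z| = 10/24.928 = 0.4012.
Step 5 — Type: Im(Z) = -22.83 ⇒ leading (phase φ = -66.3°).

PF = 0.4012 (leading, φ = -66.3°)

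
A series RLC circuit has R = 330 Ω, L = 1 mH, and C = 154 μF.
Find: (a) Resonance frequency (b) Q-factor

Step 1 — Resonance condition Im(Z)=0 gives ω₀ = 1/√(LC).
Step 2 — ω₀ = 1/√(0.001·0.000154) = 2548 rad/s.
Step 3 — f₀ = ω₀/(2π) = 405.6 Hz.
Step 4 — Series Q: Q = ω₀L/R = 2548·0.001/330 = 0.007722.

(a) f₀ = 405.6 Hz  (b) Q = 0.007722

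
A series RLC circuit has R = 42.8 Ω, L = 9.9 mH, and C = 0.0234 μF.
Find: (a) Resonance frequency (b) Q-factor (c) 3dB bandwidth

Step 1 — Resonance: ω₀ = 1/√(LC) = 1/√(0.0099·2.34e-08) = 6.57e+04 rad/s.
Step 2 — f₀ = ω₀/(2π) = 1.046e+04 Hz.
Step 3 — Series Q: Q = ω₀L/R = 6.57e+04·0.0099/42.8 = 15.2.
Step 4 — Bandwidth: Δω = ω₀/Q = 4323 rad/s; BW = Δω/(2π) = 688.1 Hz.

(a) f₀ = 1.046e+04 Hz  (b) Q = 15.2  (c) BW = 688.1 Hz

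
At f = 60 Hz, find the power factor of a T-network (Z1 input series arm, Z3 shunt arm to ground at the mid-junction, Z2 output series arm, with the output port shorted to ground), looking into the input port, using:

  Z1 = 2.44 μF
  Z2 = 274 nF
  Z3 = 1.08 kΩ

Step 1 — Angular frequency: ω = 2π·f = 2π·60 = 377 rad/s.
Step 2 — Component impedances:
  Z1: Z = 1/(jωC) = -j/(ω·C) = 0 - j1087 Ω
  Z2: Z = 1/(jωC) = -j/(ω·C) = 0 - j9681 Ω
  Z3: Z = R = 1080 Ω
Step 3 — With the output port shorted to ground, the output series arm Z2 runs from the junction to ground; the shunt arm Z3 also runs from the junction to ground. They appear in parallel: Z3 || Z2 = 1067 - j119 Ω.
Step 4 — Series with input arm Z1: Z_in = Z1 + (Z3 || Z2) = 1067 - j1206 Ω = 1610∠-48.5° Ω.
Step 5 — Power factor: PF = cos(φ) = Re(Z)/|Z| = 1066.7/1610.2 = 0.6625.
Step 6 — Type: Im(Z) = -1206 ⇒ leading (phase φ = -48.5°).

PF = 0.6625 (leading, φ = -48.5°)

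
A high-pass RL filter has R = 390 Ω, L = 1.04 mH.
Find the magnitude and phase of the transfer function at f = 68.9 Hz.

Step 1 — Angular frequency: ω = 2π·68.9 = 432.9 rad/s.
Step 2 — Transfer function: H(jω) = jωL/(R + jωL).
Step 3 — Numerator jωL = j·0.4502; denominator R + jωL = 390 + j0.4502.
Step 4 — H = 1.333e-06 + j0.001154.
Step 5 — Magnitude: |H| = 0.001154 (-58.8 dB); phase: φ = 89.9°.

|H| = 0.001154 (-58.8 dB), φ = 89.9°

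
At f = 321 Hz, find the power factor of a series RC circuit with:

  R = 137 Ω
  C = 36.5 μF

Step 1 — Angular frequency: ω = 2π·f = 2π·321 = 2017 rad/s.
Step 2 — Component impedances:
  R: Z = R = 137 Ω
  C: Z = 1/(jωC) = -j/(ω·C) = 0 - j13.58 Ω
Step 3 — Series combination: Z_total = R + C = 137 - j13.58 Ω = 137.7∠-5.7° Ω.
Step 4 — Power factor: PF = cos(φ) = Re(Z)/|Z| = 137/137.67 = 0.9951.
Step 5 — Type: Im(Z) = -13.58 ⇒ leading (phase φ = -5.7°).

PF = 0.9951 (leading, φ = -5.7°)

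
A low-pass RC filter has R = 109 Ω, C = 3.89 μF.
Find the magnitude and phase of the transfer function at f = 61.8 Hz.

Step 1 — Angular frequency: ω = 2π·61.8 = 388.3 rad/s.
Step 2 — Transfer function: H(jω) = 1/(1 + jωRC).
Step 3 — Denominator: 1 + jωRC = 1 + j·388.3·109·3.89e-06 = 1 + j0.1646.
Step 4 — H = 0.9736 - j0.1603.
Step 5 — Magnitude: |H| = 0.9867 (-0.1 dB); phase: φ = -9.3°.

|H| = 0.9867 (-0.1 dB), φ = -9.3°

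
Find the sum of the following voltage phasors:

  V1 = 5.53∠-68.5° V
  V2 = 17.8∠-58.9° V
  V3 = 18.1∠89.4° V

Step 1 — Convert each phasor to rectangular form:
  V1 = 5.53·(cos(-68.5°) + j·sin(-68.5°)) = 2.027 - j5.145 V
  V2 = 17.8·(cos(-58.9°) + j·sin(-58.9°)) = 9.194 - j15.24 V
  V3 = 18.1·(cos(89.4°) + j·sin(89.4°)) = 0.1895 + j18.1 V
Step 2 — Sum components: V_total = 11.41 - j2.288 V.
Step 3 — Convert to polar: |V_total| = 11.64 V, ∠V_total = -11.3°.

V_total = 11.64∠-11.3° V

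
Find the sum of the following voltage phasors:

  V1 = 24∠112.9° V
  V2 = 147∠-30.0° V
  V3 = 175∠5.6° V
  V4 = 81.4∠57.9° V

Step 1 — Convert each phasor to rectangular form:
  V1 = 24·(cos(112.9°) + j·sin(112.9°)) = -9.339 + j22.11 V
  V2 = 147·(cos(-30.0°) + j·sin(-30.0°)) = 127.3 - j73.5 V
  V3 = 175·(cos(5.6°) + j·sin(5.6°)) = 174.2 + j17.08 V
  V4 = 81.4·(cos(57.9°) + j·sin(57.9°)) = 43.26 + j68.96 V
Step 2 — Sum components: V_total = 335.4 + j34.64 V.
Step 3 — Convert to polar: |V_total| = 337.2 V, ∠V_total = 5.9°.

V_total = 337.2∠5.9° V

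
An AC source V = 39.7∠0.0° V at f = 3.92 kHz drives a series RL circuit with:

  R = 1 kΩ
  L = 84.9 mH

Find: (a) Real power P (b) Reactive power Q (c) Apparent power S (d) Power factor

Step 1 — Angular frequency: ω = 2π·f = 2π·3920 = 2.463e+04 rad/s.
Step 2 — Component impedances:
  R: Z = R = 1000 Ω
  L: Z = jωL = j·2.463e+04·0.0849 = 0 + j2091 Ω
Step 3 — Series combination: Z_total = R + L = 1000 + j2091 Ω = 2318∠64.4° Ω.
Step 4 — Source phasor: V = 39.7∠0.0° V = 39.7 V.
Step 5 — Current: I = V / Z = 0.007389 - j0.01545 A = 0.01713∠-64.4° A.
Step 6 — Complex power: S = V·I* = 0.2934 + j0.6134 VA.
Step 7 — Real power: P = Re(S) = 0.2934 W.
Step 8 — Reactive power: Q = Im(S) = 0.6134 VAR.
Step 9 — Apparent power: |S| = 0.68 VA.
Step 10 — Power factor: PF = P/|S| = 0.4314 (lagging).

(a) P = 0.2934 W  (b) Q = 0.6134 VAR  (c) S = 0.68 VA  (d) PF = 0.4314 (lagging)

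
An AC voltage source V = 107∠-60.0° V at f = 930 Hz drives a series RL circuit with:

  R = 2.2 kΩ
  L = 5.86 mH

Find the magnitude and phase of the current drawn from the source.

Step 1 — Angular frequency: ω = 2π·f = 2π·930 = 5843 rad/s.
Step 2 — Component impedances:
  R: Z = R = 2200 Ω
  L: Z = jωL = j·5843·0.00586 = 0 + j34.24 Ω
Step 3 — Series combination: Z_total = R + L = 2200 + j34.24 Ω = 2200∠0.9° Ω.
Step 4 — Source phasor: V = 107∠-60.0° V = 53.5 - j92.66 V.
Step 5 — Ohm's law: I = V / Z_total = (53.5 - j92.66) / (2200 + j34.24) = 0.02366 - j0.04249 A.
Step 6 — Convert to polar: |I| = 0.04863 A, ∠I = -60.9°.

I = 0.04863∠-60.9° A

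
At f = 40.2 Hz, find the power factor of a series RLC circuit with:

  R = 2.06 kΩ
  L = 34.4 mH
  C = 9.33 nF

Step 1 — Angular frequency: ω = 2π·f = 2π·40.2 = 252.6 rad/s.
Step 2 — Component impedances:
  R: Z = R = 2060 Ω
  L: Z = jωL = j·252.6·0.0344 = 0 + j8.689 Ω
  C: Z = 1/(jωC) = -j/(ω·C) = 0 - j4.243e+05 Ω
Step 3 — Series combination: Z_total = R + L + C = 2060 - j4.243e+05 Ω = 4.243e+05∠-89.7° Ω.
Step 4 — Power factor: PF = cos(φ) = Re(Z)/|Z| = 2060/4.243e+05 = 0.004855.
Step 5 — Type: Im(Z) = -4.243e+05 ⇒ leading (phase φ = -89.7°).

PF = 0.004855 (leading, φ = -89.7°)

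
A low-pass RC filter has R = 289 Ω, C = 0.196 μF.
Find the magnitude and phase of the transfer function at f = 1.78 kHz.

Step 1 — Angular frequency: ω = 2π·1780 = 1.118e+04 rad/s.
Step 2 — Transfer function: H(jω) = 1/(1 + jωRC).
Step 3 — Denominator: 1 + jωRC = 1 + j·1.118e+04·289·1.96e-07 = 1 + j0.6335.
Step 4 — H = 0.7136 - j0.4521.
Step 5 — Magnitude: |H| = 0.8448 (-1.5 dB); phase: φ = -32.4°.

|H| = 0.8448 (-1.5 dB), φ = -32.4°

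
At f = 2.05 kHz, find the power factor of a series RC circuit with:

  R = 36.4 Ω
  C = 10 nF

Step 1 — Angular frequency: ω = 2π·f = 2π·2050 = 1.288e+04 rad/s.
Step 2 — Component impedances:
  R: Z = R = 36.4 Ω
  C: Z = 1/(jωC) = -j/(ω·C) = 0 - j7764 Ω
Step 3 — Series combination: Z_total = R + C = 36.4 - j7764 Ω = 7764∠-89.7° Ω.
Step 4 — Power factor: PF = cos(φ) = Re(Z)/|Z| = 36.4/7764 = 0.004688.
Step 5 — Type: Im(Z) = -7764 ⇒ leading (phase φ = -89.7°).

PF = 0.004688 (leading, φ = -89.7°)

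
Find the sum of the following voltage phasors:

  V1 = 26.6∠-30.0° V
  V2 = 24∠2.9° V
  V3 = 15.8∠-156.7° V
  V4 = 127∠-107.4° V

Step 1 — Convert each phasor to rectangular form:
  V1 = 26.6·(cos(-30.0°) + j·sin(-30.0°)) = 23.04 - j13.3 V
  V2 = 24·(cos(2.9°) + j·sin(2.9°)) = 23.97 + j1.214 V
  V3 = 15.8·(cos(-156.7°) + j·sin(-156.7°)) = -14.51 - j6.25 V
  V4 = 127·(cos(-107.4°) + j·sin(-107.4°)) = -37.98 - j121.2 V
Step 2 — Sum components: V_total = -5.484 - j139.5 V.
Step 3 — Convert to polar: |V_total| = 139.6 V, ∠V_total = -92.3°.

V_total = 139.6∠-92.3° V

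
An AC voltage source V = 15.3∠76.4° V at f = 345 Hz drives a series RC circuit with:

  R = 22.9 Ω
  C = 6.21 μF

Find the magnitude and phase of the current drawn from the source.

Step 1 — Angular frequency: ω = 2π·f = 2π·345 = 2168 rad/s.
Step 2 — Component impedances:
  R: Z = R = 22.9 Ω
  C: Z = 1/(jωC) = -j/(ω·C) = 0 - j74.29 Ω
Step 3 — Series combination: Z_total = R + C = 22.9 - j74.29 Ω = 77.74∠-72.9° Ω.
Step 4 — Source phasor: V = 15.3∠76.4° V = 3.598 + j14.87 V.
Step 5 — Ohm's law: I = V / Z_total = (3.598 + j14.87) / (22.9 - j74.29) = -0.1692 + j0.1006 A.
Step 6 — Convert to polar: |I| = 0.1968 A, ∠I = 149.3°.

I = 0.1968∠149.3° A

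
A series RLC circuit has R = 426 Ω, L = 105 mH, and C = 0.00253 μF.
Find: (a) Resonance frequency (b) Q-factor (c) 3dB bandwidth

Step 1 — Resonance condition Im(Z)=0 gives ω₀ = 1/√(LC).
Step 2 — ω₀ = 1/√(0.105·2.53e-09) = 6.135e+04 rad/s.
Step 3 — f₀ = ω₀/(2π) = 9765 Hz.
Step 4 — Series Q: Q = ω₀L/R = 6.135e+04·0.105/426 = 15.12.
Step 5 — 3dB bandwidth: Δω = ω₀/Q = 4057 rad/s; BW = Δω/(2π) = 645.7 Hz.

(a) f₀ = 9765 Hz  (b) Q = 15.12  (c) BW = 645.7 Hz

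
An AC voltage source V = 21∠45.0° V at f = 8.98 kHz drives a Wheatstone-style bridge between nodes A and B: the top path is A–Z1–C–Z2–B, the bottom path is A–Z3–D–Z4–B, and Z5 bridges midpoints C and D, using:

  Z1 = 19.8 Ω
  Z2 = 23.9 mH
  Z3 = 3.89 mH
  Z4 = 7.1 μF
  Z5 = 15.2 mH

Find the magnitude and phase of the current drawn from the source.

Step 1 — Angular frequency: ω = 2π·f = 2π·8980 = 5.642e+04 rad/s.
Step 2 — Component impedances:
  Z1: Z = R = 19.8 Ω
  Z2: Z = jωL = j·5.642e+04·0.0239 = 0 + j1349 Ω
  Z3: Z = jωL = j·5.642e+04·0.00389 = 0 + j219.5 Ω
  Z4: Z = 1/(jωC) = -j/(ω·C) = 0 - j2.496 Ω
  Z5: Z = jωL = j·5.642e+04·0.0152 = 0 + j857.6 Ω
Step 3 — Bridge requires nodal analysis (the Z5 bridge couples midpoints C and D, so the two paths cannot be reduced to a simple series/parallel combination). Setting node B to ground and injecting 1 A at node A, the 3-node admittance system at A, C, D solves to V_A = Z_AB = 1.71 + j152.8 Ω = 152.8∠89.4° Ω.
Step 4 — Source phasor: V = 21∠45.0° V = 14.85 + j14.85 V.
Step 5 — Ohm's law: I = V / Z_total = (14.85 + j14.85) / (1.71 + j152.8) = 0.09826 - j0.09608 A.
Step 6 — Convert to polar: |I| = 0.1374 A, ∠I = -44.4°.

I = 0.1374∠-44.4° A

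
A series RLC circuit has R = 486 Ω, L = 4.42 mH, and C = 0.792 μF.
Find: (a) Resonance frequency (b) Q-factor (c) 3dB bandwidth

Step 1 — Resonance: ω₀ = 1/√(LC) = 1/√(0.00442·7.92e-07) = 1.69e+04 rad/s.
Step 2 — f₀ = ω₀/(2π) = 2690 Hz.
Step 3 — Series Q: Q = ω₀L/R = 1.69e+04·0.00442/486 = 0.1537.
Step 4 — Bandwidth: Δω = ω₀/Q = 1.1e+05 rad/s; BW = Δω/(2π) = 1.75e+04 Hz.

(a) f₀ = 2690 Hz  (b) Q = 0.1537  (c) BW = 1.75e+04 Hz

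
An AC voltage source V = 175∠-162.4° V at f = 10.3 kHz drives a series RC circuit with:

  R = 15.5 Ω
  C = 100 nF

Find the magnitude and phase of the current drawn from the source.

Step 1 — Angular frequency: ω = 2π·f = 2π·1.03e+04 = 6.472e+04 rad/s.
Step 2 — Component impedances:
  R: Z = R = 15.5 Ω
  C: Z = 1/(jωC) = -j/(ω·C) = 0 - j154.5 Ω
Step 3 — Series combination: Z_total = R + C = 15.5 - j154.5 Ω = 155.3∠-84.3° Ω.
Step 4 — Source phasor: V = 175∠-162.4° V = -166.8 - j52.91 V.
Step 5 — Ohm's law: I = V / Z_total = (-166.8 - j52.91) / (15.5 - j154.5) = 0.2318 - j1.103 A.
Step 6 — Convert to polar: |I| = 1.127 A, ∠I = -78.1°.

I = 1.127∠-78.1° A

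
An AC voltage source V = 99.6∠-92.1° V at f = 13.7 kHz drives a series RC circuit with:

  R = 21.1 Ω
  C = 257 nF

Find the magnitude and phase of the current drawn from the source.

Step 1 — Angular frequency: ω = 2π·f = 2π·1.37e+04 = 8.608e+04 rad/s.
Step 2 — Component impedances:
  R: Z = R = 21.1 Ω
  C: Z = 1/(jωC) = -j/(ω·C) = 0 - j45.2 Ω
Step 3 — Series combination: Z_total = R + C = 21.1 - j45.2 Ω = 49.89∠-65.0° Ω.
Step 4 — Source phasor: V = 99.6∠-92.1° V = -3.65 - j99.53 V.
Step 5 — Ohm's law: I = V / Z_total = (-3.65 - j99.53) / (21.1 - j45.2) = 1.777 - j0.9102 A.
Step 6 — Convert to polar: |I| = 1.997 A, ∠I = -27.1°.

I = 1.997∠-27.1° A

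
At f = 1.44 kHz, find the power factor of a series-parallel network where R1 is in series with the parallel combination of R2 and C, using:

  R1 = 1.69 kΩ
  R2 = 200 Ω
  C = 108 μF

Step 1 — Angular frequency: ω = 2π·f = 2π·1440 = 9048 rad/s.
Step 2 — Component impedances:
  R1: Z = R = 1690 Ω
  R2: Z = R = 200 Ω
  C: Z = 1/(jωC) = -j/(ω·C) = 0 - j1.023 Ω
Step 3 — Parallel branch: R2 || C = 1/(1/R2 + 1/C) = 0.005236 - j1.023 Ω.
Step 4 — Series with R1: Z_total = R1 + (R2 || C) = 1690 - j1.023 Ω = 1690∠-0.0° Ω.
Step 5 — Power factor: PF = cos(φ) = Re(Z)/|Z| = 1690/1690 = 1.
Step 6 — Type: Im(Z) = -1.023 ⇒ leading (phase φ = -0.0°).

PF = 1 (leading, φ = -0.0°)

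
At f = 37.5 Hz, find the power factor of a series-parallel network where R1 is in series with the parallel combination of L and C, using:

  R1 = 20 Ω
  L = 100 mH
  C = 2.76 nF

Step 1 — Angular frequency: ω = 2π·f = 2π·37.5 = 235.6 rad/s.
Step 2 — Component impedances:
  R1: Z = R = 20 Ω
  L: Z = jωL = j·235.6·0.1 = 0 + j23.56 Ω
  C: Z = 1/(jωC) = -j/(ω·C) = 0 - j1.538e+06 Ω
Step 3 — Parallel branch: L || C = 1/(1/L + 1/C) = 0 + j23.56 Ω.
Step 4 — Series with R1: Z_total = R1 + (L || C) = 20 + j23.56 Ω = 30.91∠49.7° Ω.
Step 5 — Power factor: PF = cos(φ) = Re(Z)/|Z| = 20/30.906 = 0.6471.
Step 6 — Type: Im(Z) = 23.56 ⇒ lagging (phase φ = 49.7°).

PF = 0.6471 (lagging, φ = 49.7°)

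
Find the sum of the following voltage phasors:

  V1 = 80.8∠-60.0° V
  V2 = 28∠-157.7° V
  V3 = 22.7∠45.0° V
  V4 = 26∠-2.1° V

Step 1 — Convert each phasor to rectangular form:
  V1 = 80.8·(cos(-60.0°) + j·sin(-60.0°)) = 40.4 - j69.97 V
  V2 = 28·(cos(-157.7°) + j·sin(-157.7°)) = -25.91 - j10.62 V
  V3 = 22.7·(cos(45.0°) + j·sin(45.0°)) = 16.05 + j16.05 V
  V4 = 26·(cos(-2.1°) + j·sin(-2.1°)) = 25.98 - j0.9527 V
Step 2 — Sum components: V_total = 56.53 - j65.5 V.
Step 3 — Convert to polar: |V_total| = 86.52 V, ∠V_total = -49.2°.

V_total = 86.52∠-49.2° V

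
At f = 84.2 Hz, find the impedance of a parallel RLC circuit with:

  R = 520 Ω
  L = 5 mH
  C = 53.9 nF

Step 1 — Angular frequency: ω = 2π·f = 2π·84.2 = 529 rad/s.
Step 2 — Component impedances:
  R: Z = R = 520 Ω
  L: Z = jωL = j·529·0.005 = 0 + j2.645 Ω
  C: Z = 1/(jωC) = -j/(ω·C) = 0 - j3.507e+04 Ω
Step 3 — Parallel combination: 1/Z_total = 1/R + 1/L + 1/C; Z_total = 0.01346 + j2.645 Ω = 2.645∠89.7° Ω.

Z = 0.01346 + j2.645 Ω = 2.645∠89.7° Ω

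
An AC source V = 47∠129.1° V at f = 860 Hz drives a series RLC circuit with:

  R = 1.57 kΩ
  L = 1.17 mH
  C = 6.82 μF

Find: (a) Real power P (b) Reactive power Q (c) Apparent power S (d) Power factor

Step 1 — Angular frequency: ω = 2π·f = 2π·860 = 5404 rad/s.
Step 2 — Component impedances:
  R: Z = R = 1570 Ω
  L: Z = jωL = j·5404·0.00117 = 0 + j6.322 Ω
  C: Z = 1/(jωC) = -j/(ω·C) = 0 - j27.14 Ω
Step 3 — Series combination: Z_total = R + L + C = 1570 - j20.81 Ω = 1570∠-0.8° Ω.
Step 4 — Source phasor: V = 47∠129.1° V = -29.64 + j36.47 V.
Step 5 — Current: I = V / Z = -0.01918 + j0.02298 A = 0.02993∠129.9° A.
Step 6 — Complex power: S = V·I* = 1.407 - j0.01865 VA.
Step 7 — Real power: P = Re(S) = 1.407 W.
Step 8 — Reactive power: Q = Im(S) = -0.01865 VAR.
Step 9 — Apparent power: |S| = 1.407 VA.
Step 10 — Power factor: PF = P/|S| = 0.9999 (leading).

(a) P = 1.407 W  (b) Q = -0.01865 VAR  (c) S = 1.407 VA  (d) PF = 0.9999 (leading)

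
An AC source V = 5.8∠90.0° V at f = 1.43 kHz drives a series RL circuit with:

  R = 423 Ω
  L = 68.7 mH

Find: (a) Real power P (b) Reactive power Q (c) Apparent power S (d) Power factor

Step 1 — Angular frequency: ω = 2π·f = 2π·1430 = 8985 rad/s.
Step 2 — Component impedances:
  R: Z = R = 423 Ω
  L: Z = jωL = j·8985·0.0687 = 0 + j617.3 Ω
Step 3 — Series combination: Z_total = R + L = 423 + j617.3 Ω = 748.3∠55.6° Ω.
Step 4 — Source phasor: V = 5.8∠90.0° V = 0 + j5.8 V.
Step 5 — Current: I = V / Z = 0.006394 + j0.004381 A = 0.007751∠34.4° A.
Step 6 — Complex power: S = V·I* = 0.02541 + j0.03708 VA.
Step 7 — Real power: P = Re(S) = 0.02541 W.
Step 8 — Reactive power: Q = Im(S) = 0.03708 VAR.
Step 9 — Apparent power: |S| = 0.04496 VA.
Step 10 — Power factor: PF = P/|S| = 0.5653 (lagging).

(a) P = 0.02541 W  (b) Q = 0.03708 VAR  (c) S = 0.04496 VA  (d) PF = 0.5653 (lagging)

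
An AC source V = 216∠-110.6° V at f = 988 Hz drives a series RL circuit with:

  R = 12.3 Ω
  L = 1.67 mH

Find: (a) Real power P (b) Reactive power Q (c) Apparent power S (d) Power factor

Step 1 — Angular frequency: ω = 2π·f = 2π·988 = 6208 rad/s.
Step 2 — Component impedances:
  R: Z = R = 12.3 Ω
  L: Z = jωL = j·6208·0.00167 = 0 + j10.37 Ω
Step 3 — Series combination: Z_total = R + L = 12.3 + j10.37 Ω = 16.09∠40.1° Ω.
Step 4 — Source phasor: V = 216∠-110.6° V = -76 - j202.2 V.
Step 5 — Current: I = V / Z = -11.71 - j6.566 A = 13.43∠-150.7° A.
Step 6 — Complex power: S = V·I* = 2218 + j1869 VA.
Step 7 — Real power: P = Re(S) = 2218 W.
Step 8 — Reactive power: Q = Im(S) = 1869 VAR.
Step 9 — Apparent power: |S| = 2900 VA.
Step 10 — Power factor: PF = P/|S| = 0.7646 (lagging).

(a) P = 2218 W  (b) Q = 1869 VAR  (c) S = 2900 VA  (d) PF = 0.7646 (lagging)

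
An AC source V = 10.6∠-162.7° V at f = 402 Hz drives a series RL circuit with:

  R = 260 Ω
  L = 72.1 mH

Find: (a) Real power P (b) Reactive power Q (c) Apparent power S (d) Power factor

Step 1 — Angular frequency: ω = 2π·f = 2π·402 = 2526 rad/s.
Step 2 — Component impedances:
  R: Z = R = 260 Ω
  L: Z = jωL = j·2526·0.0721 = 0 + j182.1 Ω
Step 3 — Series combination: Z_total = R + L = 260 + j182.1 Ω = 317.4∠35.0° Ω.
Step 4 — Source phasor: V = 10.6∠-162.7° V = -10.12 - j3.152 V.
Step 5 — Current: I = V / Z = -0.03181 + j0.01016 A = 0.03339∠162.3° A.
Step 6 — Complex power: S = V·I* = 0.2899 + j0.2031 VA.
Step 7 — Real power: P = Re(S) = 0.2899 W.
Step 8 — Reactive power: Q = Im(S) = 0.2031 VAR.
Step 9 — Apparent power: |S| = 0.354 VA.
Step 10 — Power factor: PF = P/|S| = 0.8191 (lagging).

(a) P = 0.2899 W  (b) Q = 0.2031 VAR  (c) S = 0.354 VA  (d) PF = 0.8191 (lagging)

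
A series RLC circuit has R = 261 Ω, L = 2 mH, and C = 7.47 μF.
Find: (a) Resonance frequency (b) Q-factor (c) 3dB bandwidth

Step 1 — Resonance condition Im(Z)=0 gives ω₀ = 1/√(LC).
Step 2 — ω₀ = 1/√(0.002·7.47e-06) = 8181 rad/s.
Step 3 — f₀ = ω₀/(2π) = 1302 Hz.
Step 4 — Series Q: Q = ω₀L/R = 8181·0.002/261 = 0.06269.
Step 5 — 3dB bandwidth: Δω = ω₀/Q = 1.305e+05 rad/s; BW = Δω/(2π) = 2.077e+04 Hz.

(a) f₀ = 1302 Hz  (b) Q = 0.06269  (c) BW = 2.077e+04 Hz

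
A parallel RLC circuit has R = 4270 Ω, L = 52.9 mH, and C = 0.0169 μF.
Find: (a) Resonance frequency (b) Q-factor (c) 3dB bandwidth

Step 1 — Resonance: ω₀ = 1/√(LC) = 1/√(0.0529·1.69e-08) = 3.344e+04 rad/s.
Step 2 — f₀ = ω₀/(2π) = 5323 Hz.
Step 3 — Parallel Q: Q = R/(ω₀L) = 4270/(3.344e+04·0.0529) = 2.413.
Step 4 — Bandwidth: Δω = ω₀/Q = 1.386e+04 rad/s; BW = Δω/(2π) = 2205 Hz.

(a) f₀ = 5323 Hz  (b) Q = 2.413  (c) BW = 2205 Hz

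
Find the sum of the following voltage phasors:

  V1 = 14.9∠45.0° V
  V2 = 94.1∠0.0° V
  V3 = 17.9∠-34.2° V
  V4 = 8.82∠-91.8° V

Step 1 — Convert each phasor to rectangular form:
  V1 = 14.9·(cos(45.0°) + j·sin(45.0°)) = 10.54 + j10.54 V
  V2 = 94.1·(cos(0.0°) + j·sin(0.0°)) = 94.1 V
  V3 = 17.9·(cos(-34.2°) + j·sin(-34.2°)) = 14.8 - j10.06 V
  V4 = 8.82·(cos(-91.8°) + j·sin(-91.8°)) = -0.277 - j8.816 V
Step 2 — Sum components: V_total = 119.2 - j8.341 V.
Step 3 — Convert to polar: |V_total| = 119.5 V, ∠V_total = -4.0°.

V_total = 119.5∠-4.0° V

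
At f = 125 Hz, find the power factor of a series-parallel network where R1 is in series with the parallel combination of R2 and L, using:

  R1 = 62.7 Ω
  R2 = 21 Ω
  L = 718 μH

Step 1 — Angular frequency: ω = 2π·f = 2π·125 = 785.4 rad/s.
Step 2 — Component impedances:
  R1: Z = R = 62.7 Ω
  R2: Z = R = 21 Ω
  L: Z = jωL = j·785.4·0.000718 = 0 + j0.5639 Ω
Step 3 — Parallel branch: R2 || L = 1/(1/R2 + 1/L) = 0.01513 + j0.5635 Ω.
Step 4 — Series with R1: Z_total = R1 + (R2 || L) = 62.72 + j0.5635 Ω = 62.72∠0.5° Ω.
Step 5 — Power factor: PF = cos(φ) = Re(Z)/|Z| = 62.72/62.72 = 1.
Step 6 — Type: Im(Z) = 0.5635 ⇒ lagging (phase φ = 0.5°).

PF = 1 (lagging, φ = 0.5°)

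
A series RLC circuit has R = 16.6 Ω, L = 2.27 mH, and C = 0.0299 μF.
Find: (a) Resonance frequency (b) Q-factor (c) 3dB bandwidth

Step 1 — Resonance: ω₀ = 1/√(LC) = 1/√(0.00227·2.99e-08) = 1.214e+05 rad/s.
Step 2 — f₀ = ω₀/(2π) = 1.932e+04 Hz.
Step 3 — Series Q: Q = ω₀L/R = 1.214e+05·0.00227/16.6 = 16.6.
Step 4 — Bandwidth: Δω = ω₀/Q = 7313 rad/s; BW = Δω/(2π) = 1164 Hz.

(a) f₀ = 1.932e+04 Hz  (b) Q = 16.6  (c) BW = 1164 Hz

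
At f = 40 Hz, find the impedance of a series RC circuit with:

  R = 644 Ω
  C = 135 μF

Step 1 — Angular frequency: ω = 2π·f = 2π·40 = 251.3 rad/s.
Step 2 — Component impedances:
  R: Z = R = 644 Ω
  C: Z = 1/(jωC) = -j/(ω·C) = 0 - j29.47 Ω
Step 3 — Series combination: Z_total = R + C = 644 - j29.47 Ω = 644.7∠-2.6° Ω.

Z = 644 - j29.47 Ω = 644.7∠-2.6° Ω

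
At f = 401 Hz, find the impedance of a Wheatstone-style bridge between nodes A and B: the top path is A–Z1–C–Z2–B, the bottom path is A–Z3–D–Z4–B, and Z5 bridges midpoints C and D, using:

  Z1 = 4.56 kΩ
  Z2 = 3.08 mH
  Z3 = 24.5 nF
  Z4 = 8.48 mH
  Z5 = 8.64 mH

Step 1 — Angular frequency: ω = 2π·f = 2π·401 = 2520 rad/s.
Step 2 — Component impedances:
  Z1: Z = R = 4560 Ω
  Z2: Z = jωL = j·2520·0.00308 = 0 + j7.76 Ω
  Z3: Z = 1/(jωC) = -j/(ω·C) = 0 - j1.62e+04 Ω
  Z4: Z = jωL = j·2520·0.00848 = 0 + j21.37 Ω
  Z5: Z = jωL = j·2520·0.00864 = 0 + j21.77 Ω
Step 3 — Bridge requires nodal analysis (the Z5 bridge couples midpoints C and D, so the two paths cannot be reduced to a simple series/parallel combination). Setting node B to ground and injecting 1 A at node A, the 3-node admittance system at A, C, D solves to V_A = Z_AB = 4226 - j1184 Ω = 4389∠-15.6° Ω.

Z = 4226 - j1184 Ω = 4389∠-15.6° Ω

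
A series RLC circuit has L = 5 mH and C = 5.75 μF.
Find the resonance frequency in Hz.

Step 1 — Resonance condition Im(Z)=0 gives ω₀ = 1/√(LC).
Step 2 — ω₀ = 1/√(0.005·5.75e-06) = 5898 rad/s.
Step 3 — f₀ = ω₀/(2π) = 938.6 Hz.

f₀ = 938.6 Hz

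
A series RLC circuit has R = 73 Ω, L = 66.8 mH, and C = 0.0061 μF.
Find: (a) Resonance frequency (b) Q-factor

Step 1 — Resonance condition Im(Z)=0 gives ω₀ = 1/√(LC).
Step 2 — ω₀ = 1/√(0.0668·6.1e-09) = 4.954e+04 rad/s.
Step 3 — f₀ = ω₀/(2π) = 7884 Hz.
Step 4 — Series Q: Q = ω₀L/R = 4.954e+04·0.0668/73 = 45.33.

(a) f₀ = 7884 Hz  (b) Q = 45.33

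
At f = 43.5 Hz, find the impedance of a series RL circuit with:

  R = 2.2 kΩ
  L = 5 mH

Step 1 — Angular frequency: ω = 2π·f = 2π·43.5 = 273.3 rad/s.
Step 2 — Component impedances:
  R: Z = R = 2200 Ω
  L: Z = jωL = j·273.3·0.005 = 0 + j1.367 Ω
Step 3 — Series combination: Z_total = R + L = 2200 + j1.367 Ω = 2200∠0.0° Ω.

Z = 2200 + j1.367 Ω = 2200∠0.0° Ω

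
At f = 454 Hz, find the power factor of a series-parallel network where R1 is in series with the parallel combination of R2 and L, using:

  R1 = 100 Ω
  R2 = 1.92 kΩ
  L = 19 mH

Step 1 — Angular frequency: ω = 2π·f = 2π·454 = 2853 rad/s.
Step 2 — Component impedances:
  R1: Z = R = 100 Ω
  R2: Z = R = 1920 Ω
  L: Z = jωL = j·2853·0.019 = 0 + j54.2 Ω
Step 3 — Parallel branch: R2 || L = 1/(1/R2 + 1/L) = 1.529 + j54.16 Ω.
Step 4 — Series with R1: Z_total = R1 + (R2 || L) = 101.5 + j54.16 Ω = 115.1∠28.1° Ω.
Step 5 — Power factor: PF = cos(φ) = Re(Z)/|Z| = 101.53/115.07 = 0.8823.
Step 6 — Type: Im(Z) = 54.16 ⇒ lagging (phase φ = 28.1°).

PF = 0.8823 (lagging, φ = 28.1°)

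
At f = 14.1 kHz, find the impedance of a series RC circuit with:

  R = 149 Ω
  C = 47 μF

Step 1 — Angular frequency: ω = 2π·f = 2π·1.41e+04 = 8.859e+04 rad/s.
Step 2 — Component impedances:
  R: Z = R = 149 Ω
  C: Z = 1/(jωC) = -j/(ω·C) = 0 - j0.2402 Ω
Step 3 — Series combination: Z_total = R + C = 149 - j0.2402 Ω = 149∠-0.1° Ω.

Z = 149 - j0.2402 Ω = 149∠-0.1° Ω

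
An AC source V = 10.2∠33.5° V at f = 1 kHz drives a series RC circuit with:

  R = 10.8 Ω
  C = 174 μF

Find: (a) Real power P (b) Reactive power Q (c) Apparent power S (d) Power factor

Step 1 — Angular frequency: ω = 2π·f = 2π·1000 = 6283 rad/s.
Step 2 — Component impedances:
  R: Z = R = 10.8 Ω
  C: Z = 1/(jωC) = -j/(ω·C) = 0 - j0.9147 Ω
Step 3 — Series combination: Z_total = R + C = 10.8 - j0.9147 Ω = 10.84∠-4.8° Ω.
Step 4 — Source phasor: V = 10.2∠33.5° V = 8.506 + j5.63 V.
Step 5 — Current: I = V / Z = 0.7381 + j0.5838 A = 0.9411∠38.3° A.
Step 6 — Complex power: S = V·I* = 9.565 - j0.8101 VA.
Step 7 — Real power: P = Re(S) = 9.565 W.
Step 8 — Reactive power: Q = Im(S) = -0.8101 VAR.
Step 9 — Apparent power: |S| = 9.599 VA.
Step 10 — Power factor: PF = P/|S| = 0.9964 (leading).

(a) P = 9.565 W  (b) Q = -0.8101 VAR  (c) S = 9.599 VA  (d) PF = 0.9964 (leading)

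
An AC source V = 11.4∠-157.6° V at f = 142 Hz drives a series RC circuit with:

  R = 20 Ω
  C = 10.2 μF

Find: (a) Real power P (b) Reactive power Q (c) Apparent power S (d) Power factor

Step 1 — Angular frequency: ω = 2π·f = 2π·142 = 892.2 rad/s.
Step 2 — Component impedances:
  R: Z = R = 20 Ω
  C: Z = 1/(jωC) = -j/(ω·C) = 0 - j109.9 Ω
Step 3 — Series combination: Z_total = R + C = 20 - j109.9 Ω = 111.7∠-79.7° Ω.
Step 4 — Source phasor: V = 11.4∠-157.6° V = -10.54 - j4.344 V.
Step 5 — Current: I = V / Z = 0.02137 - j0.09981 A = 0.1021∠-77.9° A.
Step 6 — Complex power: S = V·I* = 0.2084 - j1.145 VA.
Step 7 — Real power: P = Re(S) = 0.2084 W.
Step 8 — Reactive power: Q = Im(S) = -1.145 VAR.
Step 9 — Apparent power: |S| = 1.164 VA.
Step 10 — Power factor: PF = P/|S| = 0.1791 (leading).

(a) P = 0.2084 W  (b) Q = -1.145 VAR  (c) S = 1.164 VA  (d) PF = 0.1791 (leading)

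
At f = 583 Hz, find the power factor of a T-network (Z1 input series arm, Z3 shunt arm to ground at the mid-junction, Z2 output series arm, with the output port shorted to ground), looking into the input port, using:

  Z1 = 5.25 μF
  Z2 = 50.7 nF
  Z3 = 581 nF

Step 1 — Angular frequency: ω = 2π·f = 2π·583 = 3663 rad/s.
Step 2 — Component impedances:
  Z1: Z = 1/(jωC) = -j/(ω·C) = 0 - j52 Ω
  Z2: Z = 1/(jωC) = -j/(ω·C) = 0 - j5384 Ω
  Z3: Z = 1/(jωC) = -j/(ω·C) = 0 - j469.9 Ω
Step 3 — With the output port shorted to ground, the output series arm Z2 runs from the junction to ground; the shunt arm Z3 also runs from the junction to ground. They appear in parallel: Z3 || Z2 = 0 - j432.2 Ω.
Step 4 — Series with input arm Z1: Z_in = Z1 + (Z3 || Z2) = 0 - j484.2 Ω = 484.2∠-90.0° Ω.
Step 5 — Power factor: PF = cos(φ) = Re(Z)/|Z| = 0/484.2 = 0.
Step 6 — Type: Im(Z) = -484.2 ⇒ leading (phase φ = -90.0°).

PF = 0 (leading, φ = -90.0°)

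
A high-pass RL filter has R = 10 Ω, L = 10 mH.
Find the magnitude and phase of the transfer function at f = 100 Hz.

Step 1 — Angular frequency: ω = 2π·100 = 628.3 rad/s.
Step 2 — Transfer function: H(jω) = jωL/(R + jωL).
Step 3 — Numerator jωL = j·6.283; denominator R + jωL = 10 + j6.283.
Step 4 — H = 0.283 + j0.4505.
Step 5 — Magnitude: |H| = 0.532 (-5.5 dB); phase: φ = 57.9°.

|H| = 0.532 (-5.5 dB), φ = 57.9°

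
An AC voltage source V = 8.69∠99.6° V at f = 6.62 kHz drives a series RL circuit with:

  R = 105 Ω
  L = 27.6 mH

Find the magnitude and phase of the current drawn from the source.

Step 1 — Angular frequency: ω = 2π·f = 2π·6620 = 4.159e+04 rad/s.
Step 2 — Component impedances:
  R: Z = R = 105 Ω
  L: Z = jωL = j·4.159e+04·0.0276 = 0 + j1148 Ω
Step 3 — Series combination: Z_total = R + L = 105 + j1148 Ω = 1153∠84.8° Ω.
Step 4 — Source phasor: V = 8.69∠99.6° V = -1.449 + j8.568 V.
Step 5 — Ohm's law: I = V / Z_total = (-1.449 + j8.568) / (105 + j1148) = 0.007287 + j0.001929 A.
Step 6 — Convert to polar: |I| = 0.007538 A, ∠I = 14.8°.

I = 0.007538∠14.8° A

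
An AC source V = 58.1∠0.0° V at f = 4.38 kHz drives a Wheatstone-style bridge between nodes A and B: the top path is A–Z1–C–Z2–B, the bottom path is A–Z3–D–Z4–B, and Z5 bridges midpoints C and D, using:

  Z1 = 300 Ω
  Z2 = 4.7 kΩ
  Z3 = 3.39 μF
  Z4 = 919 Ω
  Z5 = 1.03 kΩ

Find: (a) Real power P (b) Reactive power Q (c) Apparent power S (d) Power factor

Step 1 — Angular frequency: ω = 2π·f = 2π·4380 = 2.752e+04 rad/s.
Step 2 — Component impedances:
  Z1: Z = R = 300 Ω
  Z2: Z = R = 4700 Ω
  Z3: Z = 1/(jωC) = -j/(ω·C) = 0 - j10.72 Ω
  Z4: Z = R = 919 Ω
  Z5: Z = R = 1030 Ω
Step 3 — Bridge requires nodal analysis (the Z5 bridge couples midpoints C and D, so the two paths cannot be reduced to a simple series/parallel combination). Setting node B to ground and injecting 1 A at node A, the 3-node admittance system at A, C, D solves to V_A = Z_AB = 774.7 - j8.269 Ω = 774.8∠-0.6° Ω.
Step 4 — Source phasor: V = 58.1∠0.0° V = 58.1 V.
Step 5 — Current: I = V / Z = 0.07498 + j0.0008003 A = 0.07499∠0.6° A.
Step 6 — Complex power: S = V·I* = 4.357 - j0.0465 VA.
Step 7 — Real power: P = Re(S) = 4.357 W.
Step 8 — Reactive power: Q = Im(S) = -0.0465 VAR.
Step 9 — Apparent power: |S| = 4.357 VA.
Step 10 — Power factor: PF = P/|S| = 0.9999 (leading).

(a) P = 4.357 W  (b) Q = -0.0465 VAR  (c) S = 4.357 VA  (d) PF = 0.9999 (leading)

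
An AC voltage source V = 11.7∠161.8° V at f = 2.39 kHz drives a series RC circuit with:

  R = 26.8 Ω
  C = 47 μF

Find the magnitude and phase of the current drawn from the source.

Step 1 — Angular frequency: ω = 2π·f = 2π·2390 = 1.502e+04 rad/s.
Step 2 — Component impedances:
  R: Z = R = 26.8 Ω
  C: Z = 1/(jωC) = -j/(ω·C) = 0 - j1.417 Ω
Step 3 — Series combination: Z_total = R + C = 26.8 - j1.417 Ω = 26.84∠-3.0° Ω.
Step 4 — Source phasor: V = 11.7∠161.8° V = -11.11 + j3.654 V.
Step 5 — Ohm's law: I = V / Z_total = (-11.11 + j3.654) / (26.8 - j1.417) = -0.4208 + j0.1141 A.
Step 6 — Convert to polar: |I| = 0.436 A, ∠I = 164.8°.

I = 0.436∠164.8° A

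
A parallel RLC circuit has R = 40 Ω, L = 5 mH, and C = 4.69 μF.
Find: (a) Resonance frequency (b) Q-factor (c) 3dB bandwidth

Step 1 — Resonance: ω₀ = 1/√(LC) = 1/√(0.005·4.69e-06) = 6530 rad/s.
Step 2 — f₀ = ω₀/(2π) = 1039 Hz.
Step 3 — Parallel Q: Q = R/(ω₀L) = 40/(6530·0.005) = 1.225.
Step 4 — Bandwidth: Δω = ω₀/Q = 5330 rad/s; BW = Δω/(2π) = 848.4 Hz.

(a) f₀ = 1039 Hz  (b) Q = 1.225  (c) BW = 848.4 Hz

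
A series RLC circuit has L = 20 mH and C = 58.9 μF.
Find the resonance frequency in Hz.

Step 1 — Resonance condition Im(Z)=0 gives ω₀ = 1/√(LC).
Step 2 — ω₀ = 1/√(0.02·5.89e-05) = 921.4 rad/s.
Step 3 — f₀ = ω₀/(2π) = 146.6 Hz.

f₀ = 146.6 Hz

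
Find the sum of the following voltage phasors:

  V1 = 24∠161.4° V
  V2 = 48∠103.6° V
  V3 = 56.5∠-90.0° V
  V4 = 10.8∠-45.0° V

Step 1 — Convert each phasor to rectangular form:
  V1 = 24·(cos(161.4°) + j·sin(161.4°)) = -22.75 + j7.655 V
  V2 = 48·(cos(103.6°) + j·sin(103.6°)) = -11.29 + j46.65 V
  V3 = 56.5·(cos(-90.0°) + j·sin(-90.0°)) = 0 - j56.5 V
  V4 = 10.8·(cos(-45.0°) + j·sin(-45.0°)) = 7.637 - j7.637 V
Step 2 — Sum components: V_total = -26.4 - j9.828 V.
Step 3 — Convert to polar: |V_total| = 28.17 V, ∠V_total = -159.6°.

V_total = 28.17∠-159.6° V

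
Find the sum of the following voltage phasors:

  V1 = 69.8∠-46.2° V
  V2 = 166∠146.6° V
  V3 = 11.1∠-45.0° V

Step 1 — Convert each phasor to rectangular form:
  V1 = 69.8·(cos(-46.2°) + j·sin(-46.2°)) = 48.31 - j50.38 V
  V2 = 166·(cos(146.6°) + j·sin(146.6°)) = -138.6 + j91.38 V
  V3 = 11.1·(cos(-45.0°) + j·sin(-45.0°)) = 7.849 - j7.849 V
Step 2 — Sum components: V_total = -82.42 + j33.15 V.
Step 3 — Convert to polar: |V_total| = 88.84 V, ∠V_total = 158.1°.

V_total = 88.84∠158.1° V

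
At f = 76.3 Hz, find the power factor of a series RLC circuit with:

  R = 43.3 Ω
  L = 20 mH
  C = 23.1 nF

Step 1 — Angular frequency: ω = 2π·f = 2π·76.3 = 479.4 rad/s.
Step 2 — Component impedances:
  R: Z = R = 43.3 Ω
  L: Z = jωL = j·479.4·0.02 = 0 + j9.588 Ω
  C: Z = 1/(jωC) = -j/(ω·C) = 0 - j9.03e+04 Ω
Step 3 — Series combination: Z_total = R + L + C = 43.3 - j9.029e+04 Ω = 9.029e+04∠-90.0° Ω.
Step 4 — Power factor: PF = cos(φ) = Re(Z)/|Z| = 43.3/9.029e+04 = 0.0004796.
Step 5 — Type: Im(Z) = -9.029e+04 ⇒ leading (phase φ = -90.0°).

PF = 0.0004796 (leading, φ = -90.0°)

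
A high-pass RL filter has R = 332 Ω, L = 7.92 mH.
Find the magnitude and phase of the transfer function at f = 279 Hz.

Step 1 — Angular frequency: ω = 2π·279 = 1753 rad/s.
Step 2 — Transfer function: H(jω) = jωL/(R + jωL).
Step 3 — Numerator jωL = j·13.88; denominator R + jωL = 332 + j13.88.
Step 4 — H = 0.001746 + j0.04175.
Step 5 — Magnitude: |H| = 0.04178 (-27.6 dB); phase: φ = 87.6°.

|H| = 0.04178 (-27.6 dB), φ = 87.6°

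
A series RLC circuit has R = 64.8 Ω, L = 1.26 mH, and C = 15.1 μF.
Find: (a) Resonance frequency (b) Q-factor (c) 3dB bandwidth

Step 1 — Resonance: ω₀ = 1/√(LC) = 1/√(0.00126·1.51e-05) = 7250 rad/s.
Step 2 — f₀ = ω₀/(2π) = 1154 Hz.
Step 3 — Series Q: Q = ω₀L/R = 7250·0.00126/64.8 = 0.141.
Step 4 — Bandwidth: Δω = ω₀/Q = 5.143e+04 rad/s; BW = Δω/(2π) = 8185 Hz.

(a) f₀ = 1154 Hz  (b) Q = 0.141  (c) BW = 8185 Hz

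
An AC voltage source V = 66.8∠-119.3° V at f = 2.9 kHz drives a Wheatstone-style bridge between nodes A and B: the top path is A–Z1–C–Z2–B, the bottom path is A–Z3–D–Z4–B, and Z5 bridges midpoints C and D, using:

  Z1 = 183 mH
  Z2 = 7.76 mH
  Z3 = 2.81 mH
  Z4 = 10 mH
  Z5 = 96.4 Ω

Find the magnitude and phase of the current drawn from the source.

Step 1 — Angular frequency: ω = 2π·f = 2π·2900 = 1.822e+04 rad/s.
Step 2 — Component impedances:
  Z1: Z = jωL = j·1.822e+04·0.183 = 0 + j3334 Ω
  Z2: Z = jωL = j·1.822e+04·0.00776 = 0 + j141.4 Ω
  Z3: Z = jωL = j·1.822e+04·0.00281 = 0 + j51.2 Ω
  Z4: Z = jωL = j·1.822e+04·0.01 = 0 + j182.2 Ω
  Z5: Z = R = 96.4 Ω
Step 3 — Bridge requires nodal analysis (the Z5 bridge couples midpoints C and D, so the two paths cannot be reduced to a simple series/parallel combination). Setting node B to ground and injecting 1 A at node A, the 3-node admittance system at A, C, D solves to V_A = Z_AB = 26.16 + j138.6 Ω = 141∠79.3° Ω.
Step 4 — Source phasor: V = 66.8∠-119.3° V = -32.69 - j58.25 V.
Step 5 — Ohm's law: I = V / Z_total = (-32.69 - j58.25) / (26.16 + j138.6) = -0.4489 + j0.1512 A.
Step 6 — Convert to polar: |I| = 0.4737 A, ∠I = 161.4°.

I = 0.4737∠161.4° A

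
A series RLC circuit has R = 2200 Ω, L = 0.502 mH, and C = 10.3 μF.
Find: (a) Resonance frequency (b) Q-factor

Step 1 — Resonance condition Im(Z)=0 gives ω₀ = 1/√(LC).
Step 2 — ω₀ = 1/√(0.000502·1.03e-05) = 1.391e+04 rad/s.
Step 3 — f₀ = ω₀/(2π) = 2213 Hz.
Step 4 — Series Q: Q = ω₀L/R = 1.391e+04·0.000502/2200 = 0.003173.

(a) f₀ = 2213 Hz  (b) Q = 0.003173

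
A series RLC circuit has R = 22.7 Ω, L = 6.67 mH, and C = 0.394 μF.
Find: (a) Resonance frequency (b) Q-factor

Step 1 — Resonance condition Im(Z)=0 gives ω₀ = 1/√(LC).
Step 2 — ω₀ = 1/√(0.00667·3.94e-07) = 1.951e+04 rad/s.
Step 3 — f₀ = ω₀/(2π) = 3105 Hz.
Step 4 — Series Q: Q = ω₀L/R = 1.951e+04·0.00667/22.7 = 5.732.

(a) f₀ = 3105 Hz  (b) Q = 5.732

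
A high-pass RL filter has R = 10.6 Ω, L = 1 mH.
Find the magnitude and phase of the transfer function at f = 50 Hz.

Step 1 — Angular frequency: ω = 2π·50 = 314.2 rad/s.
Step 2 — Transfer function: H(jω) = jωL/(R + jωL).
Step 3 — Numerator jωL = j·0.3142; denominator R + jωL = 10.6 + j0.3142.
Step 4 — H = 0.0008776 + j0.02961.
Step 5 — Magnitude: |H| = 0.02962 (-30.6 dB); phase: φ = 88.3°.

|H| = 0.02962 (-30.6 dB), φ = 88.3°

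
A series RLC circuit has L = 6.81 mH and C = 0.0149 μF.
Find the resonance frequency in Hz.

Step 1 — Resonance condition Im(Z)=0 gives ω₀ = 1/√(LC).
Step 2 — ω₀ = 1/√(0.00681·1.49e-08) = 9.927e+04 rad/s.
Step 3 — f₀ = ω₀/(2π) = 1.58e+04 Hz.

f₀ = 1.58e+04 Hz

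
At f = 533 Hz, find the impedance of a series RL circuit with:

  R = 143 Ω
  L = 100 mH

Step 1 — Angular frequency: ω = 2π·f = 2π·533 = 3349 rad/s.
Step 2 — Component impedances:
  R: Z = R = 143 Ω
  L: Z = jωL = j·3349·0.1 = 0 + j334.9 Ω
Step 3 — Series combination: Z_total = R + L = 143 + j334.9 Ω = 364.1∠66.9° Ω.

Z = 143 + j334.9 Ω = 364.1∠66.9° Ω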